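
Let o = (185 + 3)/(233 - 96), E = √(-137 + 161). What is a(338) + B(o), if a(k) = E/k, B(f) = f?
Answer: 188/137 + √6/169 ≈ 1.3868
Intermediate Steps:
E = 2*√6 (E = √24 = 2*√6 ≈ 4.8990)
o = 188/137 ≈ 1.3723
a(k) = 2*√6/k (a(k) = (2*√6)/k = 2*√6/k)
a(338) + B(o) = 2*√6/338 + 188/137 = 2*√6*(1/338) + 188/137 = √6/169 + 188/137 = 188/137 + √6/169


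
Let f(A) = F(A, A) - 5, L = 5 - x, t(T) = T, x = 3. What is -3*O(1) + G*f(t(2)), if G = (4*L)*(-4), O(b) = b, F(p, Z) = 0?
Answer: 157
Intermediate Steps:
L = 2 (L = 5 - 1*3 = 5 - 3 = 2)
f(A) = -5 (f(A) = 0 - 5 = -5)
G = -32 (G = (4*2)*(-4) = 8*(-4) = -32)
-3*O(1) + G*f(t(2)) = -3*1 - 32*(-5) = -3 + 160 = 157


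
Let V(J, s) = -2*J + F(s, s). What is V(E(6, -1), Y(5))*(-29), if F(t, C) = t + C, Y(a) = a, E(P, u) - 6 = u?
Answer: 0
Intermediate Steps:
E(P, u) = 6 + u
F(t, C) = C + t
V(J, s) = -2*J + 2*s (V(J, s) = -2*J + (s + s) = -2*J + 2*s)
V(E(6, -1), Y(5))*(-29) = (-2*(6 - 1) + 2*5)*(-29) = (-2*5 + 10)*(-29) = (-10 + 10)*(-29) = 0*(-29) = 0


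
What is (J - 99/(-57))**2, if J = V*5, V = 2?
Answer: 49729/361 ≈ 137.75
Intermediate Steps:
J = 10 (J = 2*5 = 10)
(J - 99/(-57))**2 = (10 - 99/(-57))**2 = (10 - 99*(-1/57))**2 = (10 + 33/19)**2 = (223/19)**2 = 49729/361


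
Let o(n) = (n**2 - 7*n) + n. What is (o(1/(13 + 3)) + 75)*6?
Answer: 57315/128 ≈ 447.77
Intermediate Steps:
o(n) = n**2 - 6*n
(o(1/(13 + 3)) + 75)*6 = ((-6 + 1/(13 + 3))/(13 + 3) + 75)*6 = ((-6 + 1/16)/16 + 75)*6 = ((1/16)*(-95/16) + 75)*6 = (-95/256 + 75)*6 = (19105/256)*6 = 57315/128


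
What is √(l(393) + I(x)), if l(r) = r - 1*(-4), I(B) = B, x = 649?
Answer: √1046 ≈ 32.342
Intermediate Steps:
l(r) = 4 + r (l(r) = r + 4 = 4 + r)
√(l(393) + I(x)) = √((4 + 393) + 649) = √(397 + 649) = √1046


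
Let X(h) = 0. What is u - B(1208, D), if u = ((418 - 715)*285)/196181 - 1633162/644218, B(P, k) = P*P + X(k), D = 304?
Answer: -92213510360956922/63191665729 ≈ -1.4593e+6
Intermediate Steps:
B(P, k) = P² (B(P, k) = P*P + 0 = P² + 0 = P²)
u = -187462593466/63191665729 (u = -297*285*(1/196181) - 1633162*1/644218 = -84645*1/196181 - 816581/322109 = -84645/196181 - 816581/322109 = -187462593466/63191665729 ≈ -2.9666)
u - B(1208, D) = -187462593466/63191665729 - 1*1208² = -187462593466/63191665729 - 1*1459264 = -187462593466/63191665729 - 1459264 = -92213510360956922/63191665729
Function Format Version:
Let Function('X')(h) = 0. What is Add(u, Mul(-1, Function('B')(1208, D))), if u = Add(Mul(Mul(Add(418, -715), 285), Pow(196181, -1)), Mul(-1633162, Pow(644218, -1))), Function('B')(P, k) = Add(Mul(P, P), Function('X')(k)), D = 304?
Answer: Rational(-92213510360956922, 63191665729) ≈ -1.4593e+6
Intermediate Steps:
Function('B')(P, k) = Pow(P, 2) (Function('B')(P, k) = Add(Mul(P, P), 0) = Add(Pow(P, 2), 0) = Pow(P, 2))
u = Rational(-187462593466, 63191665729) (u = Add(Mul(Mul(-297, 285), Rational(1, 196181)), Mul(-1633162, Rational(1, 644218))) = Add(Mul(-84645, Rational(1, 196181)), Rational(-816581, 322109)) = Add(Rational(-84645, 196181), Rational(-816581, 322109)) = Rational(-187462593466, 63191665729) ≈ -2.9666)
Add(u, Mul(-1, Function('B')(1208, D))) = Add(Rational(-187462593466, 63191665729), Mul(-1, Pow(1208, 2))) = Add(Rational(-187462593466, 63191665729), Mul(-1, 1459264)) = Add(Rational(-187462593466, 63191665729), -1459264) = Rational(-92213510360956922, 63191665729)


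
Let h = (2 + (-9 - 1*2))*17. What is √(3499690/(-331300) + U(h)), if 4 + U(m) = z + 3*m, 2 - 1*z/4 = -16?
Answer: I*√440754860870/33130 ≈ 20.039*I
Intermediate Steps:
z = 72 (z = 8 - 4*(-16) = 8 + 64 = 72)
h = -153 (h = (2 + (-9 - 2))*17 = (2 - 11)*17 = -9*17 = -153)
U(m) = 68 + 3*m (U(m) = -4 + (72 + 3*m) = 68 + 3*m)
√(3499690/(-331300) + U(h)) = √(3499690/(-331300) + (68 + 3*(-153))) = √(3499690*(-1/331300) + (68 - 459)) = √(-349969/33130 - 391) = √(-13303799/33130) = I*√440754860870/33130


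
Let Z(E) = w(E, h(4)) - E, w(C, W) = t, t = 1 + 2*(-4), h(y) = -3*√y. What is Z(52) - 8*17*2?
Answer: -331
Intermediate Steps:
t = -7 (t = 1 - 8 = -7)
w(C, W) = -7
Z(E) = -7 - E
Z(52) - 8*17*2 = (-7 - 1*52) - 8*17*2 = (-7 - 52) - 136*2 = -59 - 1*272 = -59 - 272 = -331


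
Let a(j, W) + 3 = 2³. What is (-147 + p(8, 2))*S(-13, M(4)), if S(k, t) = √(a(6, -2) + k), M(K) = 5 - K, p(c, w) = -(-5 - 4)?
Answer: -276*I*√2 ≈ -390.32*I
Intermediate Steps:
a(j, W) = 5 (a(j, W) = -3 + 2³ = -3 + 8 = 5)
p(c, w) = 9 (p(c, w) = -1*(-9) = 9)
S(k, t) = √(5 + k)
(-147 + p(8, 2))*S(-13, M(4)) = (-147 + 9)*√(5 - 13) = -276*I*√2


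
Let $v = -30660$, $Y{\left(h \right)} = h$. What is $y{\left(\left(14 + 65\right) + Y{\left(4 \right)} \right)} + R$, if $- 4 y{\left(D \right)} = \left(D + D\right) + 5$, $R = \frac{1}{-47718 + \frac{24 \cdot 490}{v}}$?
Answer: $- \frac{297834437}{6966884} \approx -42.75$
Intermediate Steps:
$R = - \frac{73}{3483442}$ ($R = \frac{1}{-47718 + \frac{24 \cdot 490}{-30660}} = \frac{1}{-47718 + 11760 \left(- \frac{1}{30660}\right)} = \frac{1}{-47718 - \frac{28}{73}} = \frac{1}{- \frac{3483442}{73}} = - \frac{73}{3483442} \approx -2.0956 \cdot 10^{-5}$)
$y{\left(D \right)} = - \frac{5}{4} - \frac{D}{2}$ ($y{\left(D \right)} = - \frac{\left(D + D\right) + 5}{4} = - \frac{2 D + 5}{4} = - \frac{5 + 2 D}{4} = - \frac{5}{4} - \frac{D}{2}$)
$y{\left(\left(14 + 65\right) + Y{\left(4 \right)} \right)} + R = \left(- \frac{5}{4} - \frac{\left(14 + 65\right) + 4}{2}\right) - \frac{73}{3483442} = \left(- \frac{5}{4} - \frac{79 + 4}{2}\right) - \frac{73}{3483442} = \left(- \frac{5}{4} - \frac{83}{2}\right) - \frac{73}{3483442} = - \frac{171}{4} - \frac{73}{3483442} = - \frac{297834437}{6966884}$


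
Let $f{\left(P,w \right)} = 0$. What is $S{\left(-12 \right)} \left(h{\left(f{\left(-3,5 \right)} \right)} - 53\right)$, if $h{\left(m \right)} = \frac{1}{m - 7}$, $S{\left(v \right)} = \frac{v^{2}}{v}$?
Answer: $\frac{4464}{7} \approx 637.71$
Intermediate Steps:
$S{\left(v \right)} = v$
$h{\left(m \right)} = \frac{1}{-7 + m}$
$S{\left(-12 \right)} \left(h{\left(f{\left(-3,5 \right)} \right)} - 53\right) = - 12 \left(\frac{1}{-7 + 0} - 53\right) = - 12 \left(\frac{1}{-7} - 53\right) = - 12 \left(- \frac{1}{7} - 53\right) = \left(-12\right) \left(- \frac{372}{7}\right) = \frac{4464}{7}$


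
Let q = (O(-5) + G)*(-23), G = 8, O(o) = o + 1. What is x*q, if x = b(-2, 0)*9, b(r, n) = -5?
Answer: 4140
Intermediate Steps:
O(o) = 1 + o
q = -92 (q = ((1 - 5) + 8)*(-23) = (-4 + 8)*(-23) = 4*(-23) = -92)
x = -45 (x = -5*9 = -45)
x*q = -45*(-92) = 4140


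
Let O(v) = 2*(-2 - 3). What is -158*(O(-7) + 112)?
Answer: -16116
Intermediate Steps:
O(v) = -10 (O(v) = 2*(-5) = -10)
-158*(O(-7) + 112) = -158*(-10 + 112) = -158*102 = -16116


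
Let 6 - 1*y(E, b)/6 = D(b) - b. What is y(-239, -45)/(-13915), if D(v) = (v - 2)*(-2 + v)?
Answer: 13488/13915 ≈ 0.96931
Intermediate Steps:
D(v) = (-2 + v)**2 (D(v) = (-2 + v)*(-2 + v) = (-2 + v)**2)
y(E, b) = 36 - 6*(-2 + b)**2 + 6*b (y(E, b) = 36 - 6*((-2 + b)**2 - b) = 36 + (-6*(-2 + b)**2 + 6*b) = 36 - 6*(-2 + b)**2 + 6*b)
y(-239, -45)/(-13915) = (36 - 6*(-2 - 45)**2 + 6*(-45))/(-13915) = (36 - 6*(-47)**2 - 270)*(-1/13915) = (36 - 6*2209 - 270)*(-1/13915) = (36 - 13254 - 270)*(-1/13915) = -13488*(-1/13915) = 13488/13915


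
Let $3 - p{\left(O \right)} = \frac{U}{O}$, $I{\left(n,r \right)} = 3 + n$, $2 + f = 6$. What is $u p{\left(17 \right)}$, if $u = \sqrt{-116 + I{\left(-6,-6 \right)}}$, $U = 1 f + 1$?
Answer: $\frac{46 i \sqrt{119}}{17} \approx 29.518 i$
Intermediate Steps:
$f = 4$ ($f = -2 + 6 = 4$)
$U = 5$ ($U = 1 \cdot 4 + 1 = 4 + 1 = 5$)
$u = i \sqrt{119}$ ($u = \sqrt{-116 + \left(3 - 6\right)} = \sqrt{-116 - 3} = \sqrt{-119} = i \sqrt{119} \approx 10.909 i$)
$p{\left(O \right)} = 3 - \frac{5}{O}$
$u p{\left(17 \right)} = i \sqrt{119} \left(3 - \frac{5}{17}\right) = i \sqrt{119} \cdot \frac{46}{17} = \frac{46 i \sqrt{119}}{17}$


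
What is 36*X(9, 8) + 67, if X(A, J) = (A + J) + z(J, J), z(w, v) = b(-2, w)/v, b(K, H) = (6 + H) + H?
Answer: 778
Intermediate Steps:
b(K, H) = 6 + 2*H
z(w, v) = (6 + 2*w)/v
X(A, J) = A + J + 2*(3 + J)/J (X(A, J) = (A + J) + 2*(3 + J)/J = A + J + 2*(3 + J)/J)
36*X(9, 8) + 67 = 36*(2 + 9 + 8 + 6/8) + 67 = 36*(2 + 9 + 8 + 6*(⅛)) + 67 = 36*(2 + 9 + 8 + ¾) + 67 = 36*(79/4) + 67 = 711 + 67 = 778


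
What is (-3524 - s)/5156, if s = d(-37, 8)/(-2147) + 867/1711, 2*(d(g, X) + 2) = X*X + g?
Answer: -25894631361/37881307304 ≈ -0.68357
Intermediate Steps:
d(g, X) = -2 + g/2 + X²/2 (d(g, X) = -2 + (X*X + g)/2 = -2 + (X² + g)/2 = -2 + (g + X²)/2 = -2 + (g/2 + X²/2) = -2 + g/2 + X²/2)
s = 3683545/7347034 (s = (-2 + (½)*(-37) + (½)*8²)/(-2147) + 867/1711 = (-2 - 37/2 + (½)*64)*(-1/2147) + 867*(1/1711) = (-2 - 37/2 + 32)*(-1/2147) + 867/1711 = (23/2)*(-1/2147) + 867/1711 = -23/4294 + 867/1711 = 3683545/7347034 ≈ 0.50136)
(-3524 - s)/5156 = (-3524 - 1*3683545/7347034)/5156 = (-3524 - 3683545/7347034)*(1/5156) = -25894631361/7347034*1/5156 = -25894631361/37881307304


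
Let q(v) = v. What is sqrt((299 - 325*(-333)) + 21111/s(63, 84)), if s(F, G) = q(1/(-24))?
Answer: 2*I*sqrt(99535) ≈ 630.98*I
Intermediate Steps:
s(F, G) = -1/24 (s(F, G) = 1/(-24) = -1/24)
sqrt((299 - 325*(-333)) + 21111/s(63, 84)) = sqrt((299 - 325*(-333)) + 21111/(-1/24)) = sqrt((299 + 108225) + 21111*(-24)) = sqrt(108524 - 506664) = sqrt(-398140) = 2*I*sqrt(99535)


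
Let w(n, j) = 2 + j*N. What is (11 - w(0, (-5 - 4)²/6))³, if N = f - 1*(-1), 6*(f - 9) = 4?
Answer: -2460375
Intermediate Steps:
f = 29/3 (f = 9 + (⅙)*4 = 9 + ⅔ = 29/3 ≈ 9.6667)
N = 32/3 (N = 29/3 - 1*(-1) = 29/3 + 1 = 32/3 ≈ 10.667)
w(n, j) = 2 + 32*j/3 (w(n, j) = 2 + j*(32/3) = 2 + 32*j/3)
(11 - w(0, (-5 - 4)²/6))³ = (11 - (2 + 32*((-5 - 4)²/6)/3))³ = (11 - (2 + 32*((-9)²*(⅙))/3))³ = (11 - (2 + 32*(81*(⅙))/3))³ = (11 - (2 + (32/3)*(27/2)))³ = (11 - (2 + 144))³ = (11 - 1*146)³ = (11 - 146)³ = (-135)³ = -2460375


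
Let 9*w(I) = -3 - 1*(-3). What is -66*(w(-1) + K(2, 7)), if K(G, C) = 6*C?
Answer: -2772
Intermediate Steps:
w(I) = 0 (w(I) = (-3 - 1*(-3))/9 = (-3 + 3)/9 = (⅑)*0 = 0)
-66*(w(-1) + K(2, 7)) = -66*(0 + 6*7) = -66*(0 + 42) = -66*42 = -2772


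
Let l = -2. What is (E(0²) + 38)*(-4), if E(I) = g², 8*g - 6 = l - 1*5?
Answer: -2433/16 ≈ -152.06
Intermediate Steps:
g = -⅛ (g = ¾ + (-2 - 1*5)/8 = ¾ + (-2 - 5)/8 = ¾ + (⅛)*(-7) = ¾ - 7/8 = -⅛ ≈ -0.12500)
E(I) = 1/64 (E(I) = (-⅛)² = 1/64)
(E(0²) + 38)*(-4) = (1/64 + 38)*(-4) = (2433/64)*(-4) = -2433/16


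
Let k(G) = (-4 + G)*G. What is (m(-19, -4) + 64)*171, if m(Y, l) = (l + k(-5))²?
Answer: 298395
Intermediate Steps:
k(G) = G*(-4 + G)
m(Y, l) = (45 + l)² (m(Y, l) = (l - 5*(-4 - 5))² = (l - 5*(-9))² = (l + 45)² = (45 + l)²)
(m(-19, -4) + 64)*171 = ((45 - 4)² + 64)*171 = (41² + 64)*171 = (1681 + 64)*171 = 1745*171 = 298395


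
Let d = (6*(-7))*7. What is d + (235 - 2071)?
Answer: -2130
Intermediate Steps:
d = -294 (d = -42*7 = -294)
d + (235 - 2071) = -294 + (235 - 2071) = -294 - 1836 = -2130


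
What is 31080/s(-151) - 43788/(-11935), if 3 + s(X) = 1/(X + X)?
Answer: -111984103884/10825045 ≈ -10345.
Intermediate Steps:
s(X) = -3 + 1/(2*X) (s(X) = -3 + 1/(X + X) = -3 + 1/(2*X))
31080/s(-151) - 43788/(-11935) = 31080/(-3 + (½)/(-151)) - 43788/(-11935) = 31080/(-3 + (½)*(-1/151)) - 43788*(-1/11935) = 31080/(-3 - 1/302) + 43788/11935 = 31080/(-907/302) + 43788/11935 = 31080*(-302/907) + 43788/11935 = -9386160/907 + 43788/11935 = -111984103884/10825045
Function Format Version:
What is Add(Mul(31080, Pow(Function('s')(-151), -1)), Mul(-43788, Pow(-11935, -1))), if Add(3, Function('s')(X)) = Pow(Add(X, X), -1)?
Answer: Rational(-111984103884, 10825045) ≈ -10345.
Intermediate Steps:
Function('s')(X) = Add(-3, Mul(Rational(1, 2), Pow(X, -1))) (Function('s')(X) = Add(-3, Pow(Add(X, X), -1)) = Add(-3, Pow(Mul(2, X), -1)) = Add(-3, Mul(Rational(1, 2), Pow(X, -1))))
Add(Mul(31080, Pow(Function('s')(-151), -1)), Mul(-43788, Pow(-11935, -1))) = Add(Mul(31080, Pow(Add(-3, Mul(Rational(1, 2), Pow(-151, -1))), -1)), Mul(-43788, Pow(-11935, -1))) = Add(Mul(31080, Pow(Add(-3, Mul(Rational(1, 2), Rational(-1, 151))), -1)), Mul(-43788, Rational(-1, 11935))) = Add(Mul(31080, Pow(Add(-3, Rational(-1, 302)), -1)), Rational(43788, 11935)) = Add(Mul(31080, Pow(Rational(-907, 302), -1)), Rational(43788, 11935)) = Add(Mul(31080, Rational(-302, 907)), Rational(43788, 11935)) = Add(Rational(-9386160, 907), Rational(43788, 11935)) = Rational(-111984103884, 10825045)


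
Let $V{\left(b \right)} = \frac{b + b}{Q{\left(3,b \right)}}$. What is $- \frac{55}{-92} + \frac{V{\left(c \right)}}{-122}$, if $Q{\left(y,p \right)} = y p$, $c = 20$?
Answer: $\frac{9973}{16836} \approx 0.59236$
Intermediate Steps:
$Q{\left(y,p \right)} = p y$
$V{\left(b \right)} = \frac{2}{3}$ ($V{\left(b \right)} = \frac{b + b}{b 3} = \frac{2 b}{3 b} = 2 b \frac{1}{3 b} = \frac{2}{3}$)
$- \frac{55}{-92} + \frac{V{\left(c \right)}}{-122} = - \frac{55}{-92} + \frac{2}{3 \left(-122\right)} = \left(-55\right) \left(- \frac{1}{92}\right) + \frac{2}{3} \left(- \frac{1}{122}\right) = \frac{55}{92} - \frac{1}{183} = \frac{9973}{16836}$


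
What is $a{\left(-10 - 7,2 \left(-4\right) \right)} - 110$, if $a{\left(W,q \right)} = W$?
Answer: $-127$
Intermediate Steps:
$a{\left(-10 - 7,2 \left(-4\right) \right)} - 110 = \left(-10 - 7\right) - 110 = -17 - 110 = -127$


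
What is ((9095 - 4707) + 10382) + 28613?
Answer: 43383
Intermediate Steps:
((9095 - 4707) + 10382) + 28613 = (4388 + 10382) + 28613 = 14770 + 28613 = 43383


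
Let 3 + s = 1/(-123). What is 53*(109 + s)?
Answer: 690961/123 ≈ 5617.6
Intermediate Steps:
s = -370/123 (s = -3 + 1/(-123) = -3 - 1/123 = -370/123 ≈ -3.0081)
53*(109 + s) = 53*(109 - 370/123) = 53*(13037/123) = 690961/123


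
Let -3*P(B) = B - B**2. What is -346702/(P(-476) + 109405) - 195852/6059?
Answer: -38350718246/1121454251 ≈ -34.197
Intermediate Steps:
P(B) = -B/3 + B**2/3 (P(B) = -(B - B**2)/3 = -B/3 + B**2/3)
-346702/(P(-476) + 109405) - 195852/6059 = -346702/((1/3)*(-476)*(-1 - 476) + 109405) - 195852/6059 = -346702/((1/3)*(-476)*(-477) + 109405) - 195852*1/6059 = -346702/(75684 + 109405) - 195852/6059 = -346702/185089 - 195852/6059 = -38350718246/1121454251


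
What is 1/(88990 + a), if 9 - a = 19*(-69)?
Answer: 1/90310 ≈ 1.1073e-5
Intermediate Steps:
a = 1320 (a = 9 - 19*(-69) = 9 - 1*(-1311) = 9 + 1311 = 1320)
1/(88990 + a) = 1/(88990 + 1320) = 1/90310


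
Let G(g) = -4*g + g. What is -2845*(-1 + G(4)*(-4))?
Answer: -133715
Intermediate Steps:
G(g) = -3*g
-2845*(-1 + G(4)*(-4)) = -2845*(-1 - 3*4*(-4)) = -2845*(-1 - 12*(-4)) = -2845*(-1 + 48) = -2845*47 = -133715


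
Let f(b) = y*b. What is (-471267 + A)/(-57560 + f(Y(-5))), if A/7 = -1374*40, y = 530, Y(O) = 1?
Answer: 285329/19010 ≈ 15.009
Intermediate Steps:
A = -384720 (A = 7*(-1374*40) = 7*(-54960) = -384720)
f(b) = 530*b
(-471267 + A)/(-57560 + f(Y(-5))) = (-471267 - 384720)/(-57560 + 530*1) = -855987/(-57560 + 530) = -855987/(-57030) = -855987*(-1/57030) = 285329/19010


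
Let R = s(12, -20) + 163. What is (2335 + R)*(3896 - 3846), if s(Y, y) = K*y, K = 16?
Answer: 108900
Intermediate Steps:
s(Y, y) = 16*y
R = -157 (R = 16*(-20) + 163 = -320 + 163 = -157)
(2335 + R)*(3896 - 3846) = (2335 - 157)*(3896 - 3846) = 2178*50 = 108900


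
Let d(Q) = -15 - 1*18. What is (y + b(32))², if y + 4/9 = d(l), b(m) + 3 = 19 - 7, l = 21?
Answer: 48400/81 ≈ 597.53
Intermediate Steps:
d(Q) = -33 (d(Q) = -15 - 18 = -33)
b(m) = 9 (b(m) = -3 + (19 - 7) = -3 + 12 = 9)
y = -301/9 (y = -4/9 - 33 = -301/9 ≈ -33.444)
(y + b(32))² = (-301/9 + 9)² = (-220/9)² = 48400/81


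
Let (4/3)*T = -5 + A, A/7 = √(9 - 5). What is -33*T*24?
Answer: -5346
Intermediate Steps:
A = 14 (A = 7*√(9 - 5) = 7*√4 = 7*2 = 14)
T = 27/4 (T = 3*(-5 + 14)/4 = (¾)*9 = 27/4 ≈ 6.7500)
-33*T*24 = -33*27/4*24 = -891/4*24 = -5346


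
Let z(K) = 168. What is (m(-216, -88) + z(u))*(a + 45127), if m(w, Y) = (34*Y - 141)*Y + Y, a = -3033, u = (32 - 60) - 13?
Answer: 11608851696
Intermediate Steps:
u = -41 (u = -28 - 13 = -41)
m(w, Y) = Y + Y*(-141 + 34*Y) (m(w, Y) = (-141 + 34*Y)*Y + Y = Y*(-141 + 34*Y) + Y = Y + Y*(-141 + 34*Y))
(m(-216, -88) + z(u))*(a + 45127) = (2*(-88)*(-70 + 17*(-88)) + 168)*(-3033 + 45127) = (2*(-88)*(-70 - 1496) + 168)*42094 = (2*(-88)*(-1566) + 168)*42094 = (275616 + 168)*42094 = 275784*42094 = 11608851696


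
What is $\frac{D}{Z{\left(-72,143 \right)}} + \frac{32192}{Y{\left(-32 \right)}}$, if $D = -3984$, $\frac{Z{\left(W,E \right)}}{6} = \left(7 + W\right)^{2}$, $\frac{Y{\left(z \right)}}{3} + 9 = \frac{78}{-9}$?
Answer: $- \frac{136046392}{223925} \approx -607.55$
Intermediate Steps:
$Y{\left(z \right)} = -53$ ($Y{\left(z \right)} = -27 + 3 \frac{78}{-9} = -27 + 3 \cdot 78 \left(- \frac{1}{9}\right) = -27 + 3 \left(- \frac{26}{3}\right) = -27 - 26 = -53$)
$Z{\left(W,E \right)} = 6 \left(7 + W\right)^{2}$
$\frac{D}{Z{\left(-72,143 \right)}} + \frac{32192}{Y{\left(-32 \right)}} = - \frac{3984}{6 \left(7 - 72\right)^{2}} + \frac{32192}{-53} = - \frac{3984}{6 \left(-65\right)^{2}} + 32192 \left(- \frac{1}{53}\right) = - \frac{3984}{6 \cdot 4225} - \frac{32192}{53} = - \frac{3984}{25350} - \frac{32192}{53} = \left(-3984\right) \frac{1}{25350} - \frac{32192}{53} = - \frac{664}{4225} - \frac{32192}{53} = - \frac{136046392}{223925}$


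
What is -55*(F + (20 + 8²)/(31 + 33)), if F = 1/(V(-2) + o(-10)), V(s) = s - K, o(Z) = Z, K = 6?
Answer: -9955/144 ≈ -69.132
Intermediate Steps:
V(s) = -6 + s (V(s) = s - 1*6 = s - 6 = -6 + s)
F = -1/18 (F = 1/((-6 - 2) - 10) = 1/(-8 - 10) = 1/(-18) = -1/18 ≈ -0.055556)
-55*(F + (20 + 8²)/(31 + 33)) = -55*(-1/18 + (20 + 8²)/(31 + 33)) = -55*(-1/18 + (20 + 64)/64) = -55*(-1/18 + 84*(1/64)) = -55*(-1/18 + 21/16) = -55*181/144 = -9955/144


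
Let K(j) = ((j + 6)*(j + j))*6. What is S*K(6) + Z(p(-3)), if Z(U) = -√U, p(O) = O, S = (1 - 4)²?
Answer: 7776 - I*√3 ≈ 7776.0 - 1.732*I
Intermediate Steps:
S = 9 (S = (-3)² = 9)
K(j) = 12*j*(6 + j) (K(j) = ((6 + j)*(2*j))*6 = (2*j*(6 + j))*6 = 12*j*(6 + j))
S*K(6) + Z(p(-3)) = 9*(12*6*(6 + 6)) - √(-3) = 9*(12*6*12) - I*√3 = 9*864 - I*√3 = 7776 - I*√3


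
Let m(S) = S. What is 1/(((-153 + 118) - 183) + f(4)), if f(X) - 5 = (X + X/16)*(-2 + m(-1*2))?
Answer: -1/230 ≈ -0.0043478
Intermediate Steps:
f(X) = 5 - 17*X/4 (f(X) = 5 + (X + X/16)*(-2 - 1*2) = 5 + (X + X*(1/16))*(-2 - 2) = 5 + (X + X/16)*(-4) = 5 + (17*X/16)*(-4) = 5 - 17*X/4)
1/(((-153 + 118) - 183) + f(4)) = 1/(((-153 + 118) - 183) + (5 - 17/4*4)) = 1/((-35 - 183) + (5 - 17)) = 1/(-218 - 12) = 1/(-230) = -1/230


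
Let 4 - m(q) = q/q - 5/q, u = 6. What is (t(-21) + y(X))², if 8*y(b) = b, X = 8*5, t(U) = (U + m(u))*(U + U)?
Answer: 527076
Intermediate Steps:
m(q) = 3 + 5/q (m(q) = 4 - (q/q - 5/q) = 4 - (1 - 5/q) = 4 + (-1 + 5/q) = 3 + 5/q)
t(U) = 2*U*(23/6 + U) (t(U) = (U + (3 + 5/6))*(U + U) = (U + (3 + 5*(⅙)))*(2*U) = (U + (3 + ⅚))*(2*U) = (U + 23/6)*(2*U) = (23/6 + U)*(2*U) = 2*U*(23/6 + U))
X = 40
y(b) = b/8
(t(-21) + y(X))² = ((⅓)*(-21)*(23 + 6*(-21)) + (⅛)*40)² = ((⅓)*(-21)*(23 - 126) + 5)² = ((⅓)*(-21)*(-103) + 5)² = (721 + 5)² = 726² = 527076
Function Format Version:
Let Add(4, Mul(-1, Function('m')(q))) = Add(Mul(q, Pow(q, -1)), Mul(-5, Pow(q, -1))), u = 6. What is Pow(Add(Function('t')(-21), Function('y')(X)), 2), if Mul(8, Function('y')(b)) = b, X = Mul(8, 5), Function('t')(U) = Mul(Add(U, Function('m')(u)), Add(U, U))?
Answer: 527076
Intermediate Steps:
Function('m')(q) = Add(3, Mul(5, Pow(q, -1))) (Function('m')(q) = Add(4, Mul(-1, Add(Mul(q, Pow(q, -1)), Mul(-5, Pow(q, -1))))) = Add(4, Mul(-1, Add(1, Mul(-5, Pow(q, -1))))) = Add(4, Add(-1, Mul(5, Pow(q, -1)))) = Add(3, Mul(5, Pow(q, -1))))
Function('t')(U) = Mul(2, U, Add(Rational(23, 6), U)) (Function('t')(U) = Mul(Add(U, Add(3, Mul(5, Pow(6, -1)))), Add(U, U)) = Mul(Add(U, Add(3, Mul(5, Rational(1, 6)))), Mul(2, U)) = Mul(Add(U, Add(3, Rational(5, 6))), Mul(2, U)) = Mul(Add(U, Rational(23, 6)), Mul(2, U)) = Mul(Add(Rational(23, 6), U), Mul(2, U)) = Mul(2, U, Add(Rational(23, 6), U)))
X = 40
Function('y')(b) = Mul(Rational(1, 8), b)
Pow(Add(Function('t')(-21), Function('y')(X)), 2) = Pow(Add(Mul(Rational(1, 3), -21, Add(23, Mul(6, -21))), Mul(Rational(1, 8), 40)), 2) = Pow(Add(Mul(Rational(1, 3), -21, Add(23, -126)), 5), 2) = Pow(Add(Mul(Rational(1, 3), -21, -103), 5), 2) = Pow(Add(721, 5), 2) = Pow(726, 2) = 527076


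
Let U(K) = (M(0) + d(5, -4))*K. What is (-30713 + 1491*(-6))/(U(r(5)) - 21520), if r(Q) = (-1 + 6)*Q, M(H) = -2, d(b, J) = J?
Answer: 39659/21670 ≈ 1.8301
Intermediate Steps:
r(Q) = 5*Q
U(K) = -6*K (U(K) = (-2 - 4)*K = -6*K)
(-30713 + 1491*(-6))/(U(r(5)) - 21520) = (-30713 + 1491*(-6))/(-30*5 - 21520) = (-30713 - 8946)/(-6*25 - 21520) = -39659/(-150 - 21520) = -39659/(-21670) = -39659*(-1/21670) = 39659/21670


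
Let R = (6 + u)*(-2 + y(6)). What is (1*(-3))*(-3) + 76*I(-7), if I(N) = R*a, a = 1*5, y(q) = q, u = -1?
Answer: 7609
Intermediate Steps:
a = 5
R = 20 (R = (6 - 1)*(-2 + 6) = 5*4 = 20)
I(N) = 100 (I(N) = 20*5 = 100)
(1*(-3))*(-3) + 76*I(-7) = (1*(-3))*(-3) + 76*100 = -3*(-3) + 7600 = 9 + 7600 = 7609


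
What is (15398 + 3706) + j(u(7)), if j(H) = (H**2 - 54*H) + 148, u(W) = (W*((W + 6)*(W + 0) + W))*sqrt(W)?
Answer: 3313424 - 37044*sqrt(7) ≈ 3.2154e+6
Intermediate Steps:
u(W) = W**(3/2)*(W + W*(6 + W)) (u(W) = (W*((6 + W)*W + W))*sqrt(W) = (W*(W*(6 + W) + W))*sqrt(W) = (W*(W + W*(6 + W)))*sqrt(W) = W**(3/2)*(W + W*(6 + W)))
j(H) = 148 + H**2 - 54*H
(15398 + 3706) + j(u(7)) = (15398 + 3706) + (148 + (7**(5/2)*(7 + 7))**2 - 54*7**(5/2)*(7 + 7)) = 19104 + (148 + ((49*sqrt(7))*14)**2 - 54*49*sqrt(7)*14) = 19104 + (148 + (686*sqrt(7))**2 - 37044*sqrt(7)) = 19104 + (148 + 3294172 - 37044*sqrt(7)) = 19104 + (3294320 - 37044*sqrt(7)) = 3313424 - 37044*sqrt(7)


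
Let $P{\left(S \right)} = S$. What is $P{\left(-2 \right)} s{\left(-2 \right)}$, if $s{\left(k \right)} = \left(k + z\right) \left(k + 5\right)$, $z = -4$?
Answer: $36$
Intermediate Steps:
$s{\left(k \right)} = \left(-4 + k\right) \left(5 + k\right)$ ($s{\left(k \right)} = \left(k - 4\right) \left(k + 5\right) = \left(-4 + k\right) \left(5 + k\right)$)
$P{\left(-2 \right)} s{\left(-2 \right)} = - 2 \left(-20 - 2 + \left(-2\right)^{2}\right) = - 2 \left(-20 - 2 + 4\right) = \left(-2\right) \left(-18\right) = 36$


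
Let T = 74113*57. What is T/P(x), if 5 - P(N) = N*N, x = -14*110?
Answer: -4224441/2371595 ≈ -1.7813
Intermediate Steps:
x = -1540
P(N) = 5 - N² (P(N) = 5 - N*N = 5 - N²)
T = 4224441
T/P(x) = 4224441/(5 - 1*(-1540)²) = 4224441/(5 - 1*2371600) = 4224441/(5 - 2371600) = 4224441/(-2371595) = 4224441*(-1/2371595) = -4224441/2371595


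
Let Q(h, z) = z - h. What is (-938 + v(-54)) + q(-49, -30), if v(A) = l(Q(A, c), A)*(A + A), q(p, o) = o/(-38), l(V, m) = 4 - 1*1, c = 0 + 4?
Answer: -23963/19 ≈ -1261.2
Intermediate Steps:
c = 4
l(V, m) = 3 (l(V, m) = 4 - 1 = 3)
q(p, o) = -o/38 (q(p, o) = o*(-1/38) = -o/38)
v(A) = 6*A (v(A) = 3*(A + A) = 3*(2*A) = 6*A)
(-938 + v(-54)) + q(-49, -30) = (-938 + 6*(-54)) - 1/38*(-30) = (-938 - 324) + 15/19 = -1262 + 15/19 = -23963/19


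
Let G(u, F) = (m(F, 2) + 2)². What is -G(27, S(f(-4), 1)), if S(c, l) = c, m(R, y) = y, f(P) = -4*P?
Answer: -16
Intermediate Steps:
G(u, F) = 16 (G(u, F) = (2 + 2)² = 4² = 16)
-G(27, S(f(-4), 1)) = -1*16 = -16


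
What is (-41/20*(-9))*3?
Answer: 1107/20 ≈ 55.350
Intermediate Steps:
(-41/20*(-9))*3 = (-41*1/20*(-9))*3 = -41/20*(-9)*3 = (369/20)*3 = 1107/20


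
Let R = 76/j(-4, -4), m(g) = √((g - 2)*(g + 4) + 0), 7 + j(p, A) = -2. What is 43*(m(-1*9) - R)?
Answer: 3268/9 + 43*√55 ≈ 682.01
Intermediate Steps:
j(p, A) = -9 (j(p, A) = -7 - 2 = -9)
m(g) = √((-2 + g)*(4 + g)) (m(g) = √((-2 + g)*(4 + g) + 0) = √((-2 + g)*(4 + g)))
R = -76/9 (R = 76/(-9) = 76*(-⅑) = -76/9 ≈ -8.4444)
43*(m(-1*9) - R) = 43*(√(-8 + (-1*9)² + 2*(-1*9)) - 1*(-76/9)) = 43*(√(-8 + (-9)² + 2*(-9)) + 76/9) = 43*(√(-8 + 81 - 18) + 76/9) = 43*(√55 + 76/9) = 43*(76/9 + √55) = 3268/9 + 43*√55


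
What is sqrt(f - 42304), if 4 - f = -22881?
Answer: I*sqrt(19419) ≈ 139.35*I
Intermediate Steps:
f = 22885 (f = 4 - 1*(-22881) = 4 + 22881 = 22885)
sqrt(f - 42304) = sqrt(22885 - 42304) = sqrt(-19419) = I*sqrt(19419)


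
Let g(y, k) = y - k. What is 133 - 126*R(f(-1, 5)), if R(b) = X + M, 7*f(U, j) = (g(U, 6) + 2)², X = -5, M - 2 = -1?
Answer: 637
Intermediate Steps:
M = 1 (M = 2 - 1 = 1)
f(U, j) = (-4 + U)²/7 (f(U, j) = ((U - 1*6) + 2)²/7 = ((U - 6) + 2)²/7 = ((-6 + U) + 2)²/7 = (-4 + U)²/7)
R(b) = -4 (R(b) = -5 + 1 = -4)
133 - 126*R(f(-1, 5)) = 133 - 126*(-4) = 133 + 504 = 637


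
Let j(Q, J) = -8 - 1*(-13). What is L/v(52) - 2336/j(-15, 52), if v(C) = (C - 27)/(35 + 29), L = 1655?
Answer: 18848/5 ≈ 3769.6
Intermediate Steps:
j(Q, J) = 5 (j(Q, J) = -8 + 13 = 5)
v(C) = -27/64 + C/64 (v(C) = (-27 + C)/64 = (-27 + C)*(1/64) = -27/64 + C/64)
L/v(52) - 2336/j(-15, 52) = 1655/(-27/64 + (1/64)*52) - 2336/5 = 1655/(-27/64 + 13/16) - 2336*1/5 = 1655/(25/64) - 2336/5 = 1655*(64/25) - 2336/5 = 21184/5 - 2336/5 = 18848/5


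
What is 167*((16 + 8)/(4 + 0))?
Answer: 1002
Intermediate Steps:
167*((16 + 8)/(4 + 0)) = 167*(24/4) = 167*(24*(¼)) = 167*6 = 1002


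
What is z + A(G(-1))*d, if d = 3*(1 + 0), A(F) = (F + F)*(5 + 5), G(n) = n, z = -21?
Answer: -81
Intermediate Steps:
A(F) = 20*F (A(F) = (2*F)*10 = 20*F)
d = 3 (d = 3*1 = 3)
z + A(G(-1))*d = -21 + (20*(-1))*3 = -21 - 20*3 = -21 - 60 = -81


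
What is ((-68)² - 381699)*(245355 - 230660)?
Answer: -5541117125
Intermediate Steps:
((-68)² - 381699)*(245355 - 230660) = (4624 - 381699)*14695 = -377075*14695 = -5541117125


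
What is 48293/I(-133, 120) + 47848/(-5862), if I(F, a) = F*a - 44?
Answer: -524426479/46907724 ≈ -11.180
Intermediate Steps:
I(F, a) = -44 + F*a
48293/I(-133, 120) + 47848/(-5862) = 48293/(-44 - 133*120) + 47848/(-5862) = 48293/(-44 - 15960) + 47848*(-1/5862) = 48293/(-16004) - 23924/2931 = 48293*(-1/16004) - 23924/2931 = -48293/16004 - 23924/2931 = -524426479/46907724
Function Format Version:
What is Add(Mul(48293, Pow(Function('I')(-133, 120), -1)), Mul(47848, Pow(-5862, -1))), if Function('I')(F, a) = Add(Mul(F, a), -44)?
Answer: Rational(-524426479, 46907724) ≈ -11.180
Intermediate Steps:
Function('I')(F, a) = Add(-44, Mul(F, a))
Add(Mul(48293, Pow(Function('I')(-133, 120), -1)), Mul(47848, Pow(-5862, -1))) = Add(Mul(48293, Pow(Add(-44, Mul(-133, 120)), -1)), Mul(47848, Pow(-5862, -1))) = Add(Mul(48293, Pow(Add(-44, -15960), -1)), Mul(47848, Rational(-1, 5862))) = Add(Mul(48293, Pow(-16004, -1)), Rational(-23924, 2931)) = Add(Mul(48293, Rational(-1, 16004)), Rational(-23924, 2931)) = Add(Rational(-48293, 16004), Rational(-23924, 2931)) = Rational(-524426479, 46907724)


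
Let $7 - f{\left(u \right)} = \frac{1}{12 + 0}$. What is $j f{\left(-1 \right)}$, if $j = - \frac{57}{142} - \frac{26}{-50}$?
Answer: $\frac{34943}{42600} \approx 0.82026$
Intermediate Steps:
$j = \frac{421}{3550}$ ($j = \left(-57\right) \frac{1}{142} - - \frac{13}{25} = - \frac{57}{142} + \frac{13}{25} = \frac{421}{3550} \approx 0.11859$)
$f{\left(u \right)} = \frac{83}{12}$ ($f{\left(u \right)} = 7 - \frac{1}{12 + 0} = 7 - \frac{1}{12} = \frac{83}{12}$)
$j f{\left(-1 \right)} = \frac{421}{3550} \cdot \frac{83}{12} = \frac{34943}{42600}$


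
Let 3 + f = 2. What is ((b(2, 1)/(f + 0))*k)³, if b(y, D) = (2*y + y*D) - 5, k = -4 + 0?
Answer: 64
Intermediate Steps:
f = -1 (f = -3 + 2 = -1)
k = -4
b(y, D) = -5 + 2*y + D*y (b(y, D) = (2*y + D*y) - 5 = -5 + 2*y + D*y)
((b(2, 1)/(f + 0))*k)³ = (((-5 + 2*2 + 1*2)/(-1 + 0))*(-4))³ = (((-5 + 4 + 2)/(-1))*(-4))³ = ((1*(-1))*(-4))³ = (-1*(-4))³ = 4³ = 64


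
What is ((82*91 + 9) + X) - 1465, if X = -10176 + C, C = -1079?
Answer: -5249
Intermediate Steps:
X = -11255 (X = -10176 - 1079 = -11255)
((82*91 + 9) + X) - 1465 = ((82*91 + 9) - 11255) - 1465 = ((7462 + 9) - 11255) - 1465 = (7471 - 11255) - 1465 = -3784 - 1465 = -5249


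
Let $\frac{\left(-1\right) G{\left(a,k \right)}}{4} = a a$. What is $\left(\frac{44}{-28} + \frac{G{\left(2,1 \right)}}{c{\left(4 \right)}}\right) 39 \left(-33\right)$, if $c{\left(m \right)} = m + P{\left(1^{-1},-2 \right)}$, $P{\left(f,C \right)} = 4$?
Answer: $\frac{32175}{7} \approx 4596.4$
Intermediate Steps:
$c{\left(m \right)} = 4 + m$ ($c{\left(m \right)} = m + 4 = 4 + m$)
$G{\left(a,k \right)} = - 4 a^{2}$ ($G{\left(a,k \right)} = - 4 a a = - 4 a^{2}$)
$\left(\frac{44}{-28} + \frac{G{\left(2,1 \right)}}{c{\left(4 \right)}}\right) 39 \left(-33\right) = \left(\frac{44}{-28} + \frac{\left(-4\right) 2^{2}}{4 + 4}\right) 39 \left(-33\right) = \left(44 \left(- \frac{1}{28}\right) + \frac{\left(-4\right) 4}{8}\right) 39 \left(-33\right) = \left(- \frac{11}{7} - 2\right) 39 \left(-33\right) = \left(- \frac{25}{7}\right) 39 \left(-33\right) = \left(- \frac{975}{7}\right) \left(-33\right) = \frac{32175}{7}$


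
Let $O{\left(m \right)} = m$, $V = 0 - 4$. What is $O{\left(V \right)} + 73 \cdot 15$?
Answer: $1091$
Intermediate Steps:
$V = -4$
$O{\left(V \right)} + 73 \cdot 15 = -4 + 73 \cdot 15 = -4 + 1095 = 1091$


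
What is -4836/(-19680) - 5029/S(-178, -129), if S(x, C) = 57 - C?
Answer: -4086301/152520 ≈ -26.792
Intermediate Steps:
-4836/(-19680) - 5029/S(-178, -129) = -4836/(-19680) - 5029/(57 - 1*(-129)) = -4836*(-1/19680) - 5029/(57 + 129) = 403/1640 - 5029/186 = -4086301/152520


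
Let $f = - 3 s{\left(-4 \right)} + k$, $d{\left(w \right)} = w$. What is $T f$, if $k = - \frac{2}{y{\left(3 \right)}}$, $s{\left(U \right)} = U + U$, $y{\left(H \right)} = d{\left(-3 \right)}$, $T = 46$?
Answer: $\frac{3404}{3} \approx 1134.7$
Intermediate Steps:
$y{\left(H \right)} = -3$
$s{\left(U \right)} = 2 U$
$k = \frac{2}{3}$ ($k = - \frac{2}{-3} = \left(-2\right) \left(- \frac{1}{3}\right) = \frac{2}{3} \approx 0.66667$)
$f = \frac{74}{3}$ ($f = - 3 \cdot 2 \left(-4\right) + \frac{2}{3} = \left(-3\right) \left(-8\right) + \frac{2}{3} = 24 + \frac{2}{3} = \frac{74}{3} \approx 24.667$)
$T f = 46 \cdot \frac{74}{3} = \frac{3404}{3}$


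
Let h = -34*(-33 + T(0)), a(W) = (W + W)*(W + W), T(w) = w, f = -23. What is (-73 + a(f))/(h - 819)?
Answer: 681/101 ≈ 6.7426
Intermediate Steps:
a(W) = 4*W² (a(W) = (2*W)*(2*W) = 4*W²)
h = 1122 (h = -34*(-33 + 0) = -34*(-33) = 1122)
(-73 + a(f))/(h - 819) = (-73 + 4*(-23)²)/(1122 - 819) = (-73 + 4*529)/303 = (-73 + 2116)*(1/303) = 2043*(1/303) = 681/101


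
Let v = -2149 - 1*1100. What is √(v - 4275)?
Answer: 6*I*√209 ≈ 86.741*I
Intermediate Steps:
v = -3249 (v = -2149 - 1100 = -3249)
√(v - 4275) = √(-3249 - 4275) = √(-7524) = 6*I*√209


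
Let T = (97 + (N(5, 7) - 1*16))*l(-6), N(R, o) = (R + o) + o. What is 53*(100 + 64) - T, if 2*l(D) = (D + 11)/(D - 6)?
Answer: 52277/6 ≈ 8712.8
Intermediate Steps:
N(R, o) = R + 2*o
l(D) = (11 + D)/(2*(-6 + D)) (l(D) = ((D + 11)/(D - 6))/2 = ((11 + D)/(-6 + D))/2 = (11 + D)/(2*(-6 + D)))
T = -125/6 (T = (97 + ((5 + 2*7) - 1*16))*((11 - 6)/(2*(-6 - 6))) = (97 + ((5 + 14) - 16))*((1/2)*5/(-12)) = (97 + (19 - 16))*((1/2)*(-1/12)*5) = (97 + 3)*(-5/24) = 100*(-5/24) = -125/6 ≈ -20.833)
53*(100 + 64) - T = 53*(100 + 64) - 1*(-125/6) = 53*164 + 125/6 = 8692 + 125/6 = 52277/6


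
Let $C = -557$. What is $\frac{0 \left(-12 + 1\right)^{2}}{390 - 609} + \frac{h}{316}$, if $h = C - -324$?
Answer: $- \frac{233}{316} \approx -0.73734$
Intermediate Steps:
$h = -233$ ($h = -557 - -324 = -557 + 324 = -233$)
$\frac{0 \left(-12 + 1\right)^{2}}{390 - 609} + \frac{h}{316} = \frac{0 \left(-12 + 1\right)^{2}}{390 - 609} - \frac{233}{316} = \frac{0 \left(-11\right)^{2}}{390 - 609} - \frac{233}{316} = \frac{0 \cdot 121}{-219} - \frac{233}{316} = 0 \left(- \frac{1}{219}\right) - \frac{233}{316} = 0 - \frac{233}{316} = - \frac{233}{316}$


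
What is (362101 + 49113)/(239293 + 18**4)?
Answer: 411214/344269 ≈ 1.1945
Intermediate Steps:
(362101 + 49113)/(239293 + 18**4) = 411214/(239293 + 104976) = 411214/344269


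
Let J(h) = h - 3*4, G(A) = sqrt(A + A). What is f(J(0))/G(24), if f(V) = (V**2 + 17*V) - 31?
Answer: -91*sqrt(3)/12 ≈ -13.135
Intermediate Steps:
G(A) = sqrt(2)*sqrt(A) (G(A) = sqrt(2*A) = sqrt(2)*sqrt(A))
J(h) = -12 + h (J(h) = h - 12 = -12 + h)
f(V) = -31 + V**2 + 17*V
f(J(0))/G(24) = (-31 + (-12 + 0)**2 + 17*(-12 + 0))/((sqrt(2)*sqrt(24))) = (-31 + (-12)**2 + 17*(-12))/((sqrt(2)*(2*sqrt(6)))) = (-31 + 144 - 204)/((4*sqrt(3))) = -91*sqrt(3)/12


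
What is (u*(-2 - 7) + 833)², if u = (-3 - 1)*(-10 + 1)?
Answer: 259081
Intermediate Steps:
u = 36 (u = -4*(-9) = 36)
(u*(-2 - 7) + 833)² = (36*(-2 - 7) + 833)² = (36*(-9) + 833)² = (-324 + 833)² = 509² = 259081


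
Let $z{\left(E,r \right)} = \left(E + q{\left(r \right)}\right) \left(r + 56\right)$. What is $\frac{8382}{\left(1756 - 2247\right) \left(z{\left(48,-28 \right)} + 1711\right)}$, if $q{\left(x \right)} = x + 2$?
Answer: $- \frac{8382}{1142557} \approx -0.0073362$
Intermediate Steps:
$q{\left(x \right)} = 2 + x$
$z{\left(E,r \right)} = \left(56 + r\right) \left(2 + E + r\right)$ ($z{\left(E,r \right)} = \left(E + \left(2 + r\right)\right) \left(r + 56\right) = \left(2 + E + r\right) \left(56 + r\right) = \left(56 + r\right) \left(2 + E + r\right)$)
$\frac{8382}{\left(1756 - 2247\right) \left(z{\left(48,-28 \right)} + 1711\right)} = \frac{8382}{\left(1756 - 2247\right) \left(\left(112 + \left(-28\right)^{2} + 56 \cdot 48 + 58 \left(-28\right) + 48 \left(-28\right)\right) + 1711\right)} = \frac{8382}{\left(-491\right) \left(\left(112 + 784 + 2688 - 1624 - 1344\right) + 1711\right)} = \frac{8382}{\left(-491\right) \left(616 + 1711\right)} = \frac{8382}{\left(-491\right) 2327} = \frac{8382}{-1142557} = 8382 \left(- \frac{1}{1142557}\right) = - \frac{8382}{1142557}$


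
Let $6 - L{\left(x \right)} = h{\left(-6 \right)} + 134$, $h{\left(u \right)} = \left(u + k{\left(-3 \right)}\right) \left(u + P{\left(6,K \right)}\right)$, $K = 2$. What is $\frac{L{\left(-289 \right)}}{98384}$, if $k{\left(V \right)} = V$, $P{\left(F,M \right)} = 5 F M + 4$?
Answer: $\frac{197}{49192} \approx 0.0040047$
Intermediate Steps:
$P{\left(F,M \right)} = 4 + 5 F M$ ($P{\left(F,M \right)} = 5 F M + 4 = 4 + 5 F M$)
$h{\left(u \right)} = \left(-3 + u\right) \left(64 + u\right)$ ($h{\left(u \right)} = \left(u - 3\right) \left(u + \left(4 + 5 \cdot 6 \cdot 2\right)\right) = \left(-3 + u\right) \left(u + \left(4 + 60\right)\right) = \left(-3 + u\right) \left(u + 64\right) = \left(-3 + u\right) \left(64 + u\right)$)
$L{\left(x \right)} = 394$ ($L{\left(x \right)} = 6 - \left(\left(-192 + \left(-6\right)^{2} + 61 \left(-6\right)\right) + 134\right) = 6 - \left(\left(-192 + 36 - 366\right) + 134\right) = 6 - \left(-522 + 134\right) = 6 - -388 = 6 + 388 = 394$)
$\frac{L{\left(-289 \right)}}{98384} = \frac{394}{98384} = 394 \cdot \frac{1}{98384} = \frac{197}{49192}$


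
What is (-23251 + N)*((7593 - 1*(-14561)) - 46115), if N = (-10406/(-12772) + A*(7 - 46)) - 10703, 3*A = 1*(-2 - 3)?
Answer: 5185398835911/6386 ≈ 8.1200e+8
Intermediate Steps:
A = -5/3 (A = (1*(-2 - 3))/3 = (1*(-5))/3 = (1/3)*(-5) = -5/3 ≈ -1.6667)
N = -67929065/6386 (N = (-10406/(-12772) - 5*(7 - 46)/3) - 10703 = (-10406*(-1/12772) - 5/3*(-39)) - 10703 = (5203/6386 + 65) - 10703 = 420293/6386 - 10703 = -67929065/6386 ≈ -10637.)
(-23251 + N)*((7593 - 1*(-14561)) - 46115) = (-23251 - 67929065/6386)*((7593 - 1*(-14561)) - 46115) = -216409951*((7593 + 14561) - 46115)/6386 = -216409951*(22154 - 46115)/6386 = -216409951/6386*(-23961) = 5185398835911/6386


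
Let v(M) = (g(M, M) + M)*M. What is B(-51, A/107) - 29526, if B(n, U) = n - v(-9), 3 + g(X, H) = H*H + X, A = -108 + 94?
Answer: -29037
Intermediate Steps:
A = -14
g(X, H) = -3 + X + H² (g(X, H) = -3 + (H*H + X) = -3 + (H² + X) = -3 + (X + H²) = -3 + X + H²)
v(M) = M*(-3 + M² + 2*M) (v(M) = ((-3 + M + M²) + M)*M = (-3 + M² + 2*M)*M = M*(-3 + M² + 2*M))
B(n, U) = 540 + n (B(n, U) = n - (-9)*(-3 + (-9)² + 2*(-9)) = n - (-9)*(-3 + 81 - 18) = n - (-9)*60 = n - 1*(-540) = n + 540 = 540 + n)
B(-51, A/107) - 29526 = (540 - 51) - 29526 = 489 - 29526 = -29037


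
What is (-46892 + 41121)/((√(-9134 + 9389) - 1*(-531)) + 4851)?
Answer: -10353174/9655223 + 5771*√255/28965669 ≈ -1.0691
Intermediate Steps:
(-46892 + 41121)/((√(-9134 + 9389) - 1*(-531)) + 4851) = -5771/((√255 + 531) + 4851) = -5771/((531 + √255) + 4851) = -5771/(5382 + √255)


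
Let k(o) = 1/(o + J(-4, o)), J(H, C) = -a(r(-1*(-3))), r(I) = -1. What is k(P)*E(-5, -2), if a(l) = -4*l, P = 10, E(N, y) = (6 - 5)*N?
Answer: -5/6 ≈ -0.83333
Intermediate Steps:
E(N, y) = N (E(N, y) = 1*N = N)
J(H, C) = -4 (J(H, C) = -(-4)*(-1) = -1*4 = -4)
k(o) = 1/(-4 + o) (k(o) = 1/(o - 4) = 1/(-4 + o))
k(P)*E(-5, -2) = -5/(-4 + 10) = -5/6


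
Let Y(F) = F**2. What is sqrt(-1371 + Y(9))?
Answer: I*sqrt(1290) ≈ 35.917*I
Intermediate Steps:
sqrt(-1371 + Y(9)) = sqrt(-1371 + 9**2) = sqrt(-1371 + 81) = sqrt(-1290) = I*sqrt(1290)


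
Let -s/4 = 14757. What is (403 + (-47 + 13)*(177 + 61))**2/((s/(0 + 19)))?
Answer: -374431233/19676 ≈ -19030.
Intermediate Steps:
s = -59028 (s = -4*14757 = -59028)
(403 + (-47 + 13)*(177 + 61))**2/((s/(0 + 19))) = (403 + (-47 + 13)*(177 + 61))**2/((-59028/(0 + 19))) = (403 - 34*238)**2/((-59028/19)) = (403 - 8092)**2/(((1/19)*(-59028))) = (-7689)**2/(-59028/19) = 59120721*(-19/59028) = -374431233/19676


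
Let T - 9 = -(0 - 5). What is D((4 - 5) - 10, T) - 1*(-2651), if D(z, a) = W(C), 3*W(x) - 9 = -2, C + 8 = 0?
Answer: 7960/3 ≈ 2653.3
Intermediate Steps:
C = -8 (C = -8 + 0 = -8)
W(x) = 7/3 (W(x) = 3 + (⅓)*(-2) = 3 - ⅔ = 7/3)
T = 14 (T = 9 - (0 - 5) = 9 - 1*(-5) = 9 + 5 = 14)
D(z, a) = 7/3
D((4 - 5) - 10, T) - 1*(-2651) = 7/3 - 1*(-2651) = 7/3 + 2651 = 7960/3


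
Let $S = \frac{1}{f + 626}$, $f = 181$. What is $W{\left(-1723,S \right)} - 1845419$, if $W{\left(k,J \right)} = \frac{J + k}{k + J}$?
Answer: $-1845418$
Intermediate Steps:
$S = \frac{1}{807}$ ($S = \frac{1}{181 + 626} = \frac{1}{807} \approx 0.0012392$)
$W{\left(k,J \right)} = 1$ ($W{\left(k,J \right)} = \frac{J + k}{J + k} = 1$)
$W{\left(-1723,S \right)} - 1845419 = 1 - 1845419 = -1845418$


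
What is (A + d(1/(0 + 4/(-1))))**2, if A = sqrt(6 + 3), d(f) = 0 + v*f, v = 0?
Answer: 9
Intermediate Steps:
d(f) = 0 (d(f) = 0 + 0*f = 0 + 0 = 0)
A = 3 (A = sqrt(9) = 3)
(A + d(1/(0 + 4/(-1))))**2 = (3 + 0)**2 = 3**2 = 9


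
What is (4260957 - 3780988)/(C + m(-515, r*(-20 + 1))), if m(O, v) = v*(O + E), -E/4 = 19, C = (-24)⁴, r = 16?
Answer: 479969/511440 ≈ 0.93847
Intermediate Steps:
C = 331776
E = -76 (E = -4*19 = -76)
m(O, v) = v*(-76 + O) (m(O, v) = v*(O - 76) = v*(-76 + O))
(4260957 - 3780988)/(C + m(-515, r*(-20 + 1))) = (4260957 - 3780988)/(331776 + (16*(-20 + 1))*(-76 - 515)) = 479969/(331776 + (16*(-19))*(-591)) = 479969/(331776 - 304*(-591)) = 479969/(331776 + 179664) = 479969/511440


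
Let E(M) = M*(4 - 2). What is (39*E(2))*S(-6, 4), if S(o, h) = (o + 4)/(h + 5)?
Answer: -104/3 ≈ -34.667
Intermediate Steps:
E(M) = 2*M (E(M) = M*2 = 2*M)
S(o, h) = (4 + o)/(5 + h)
(39*E(2))*S(-6, 4) = (39*(2*2))*((4 - 6)/(5 + 4)) = (39*4)*(-2/9) = 156*((⅑)*(-2)) = 156*(-2/9) = -104/3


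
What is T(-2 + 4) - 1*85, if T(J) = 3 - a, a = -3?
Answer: -79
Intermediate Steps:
T(J) = 6 (T(J) = 3 - 1*(-3) = 3 + 3 = 6)
T(-2 + 4) - 1*85 = 6 - 1*85 = 6 - 85 = -79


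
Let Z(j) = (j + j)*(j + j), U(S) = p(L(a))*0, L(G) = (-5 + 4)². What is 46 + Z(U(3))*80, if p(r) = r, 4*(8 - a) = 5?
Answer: 46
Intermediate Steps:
a = 27/4 (a = 8 - ¼*5 = 8 - 5/4 = 27/4 ≈ 6.7500)
L(G) = 1 (L(G) = (-1)² = 1)
U(S) = 0 (U(S) = 1*0 = 0)
Z(j) = 4*j² (Z(j) = (2*j)*(2*j) = 4*j²)
46 + Z(U(3))*80 = 46 + (4*0²)*80 = 46 + (4*0)*80 = 46 + 0*80 = 46 + 0 = 46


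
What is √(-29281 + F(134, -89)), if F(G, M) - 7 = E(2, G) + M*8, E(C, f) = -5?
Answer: I*√29991 ≈ 173.18*I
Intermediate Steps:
F(G, M) = 2 + 8*M (F(G, M) = 7 + (-5 + M*8) = 7 + (-5 + 8*M) = 2 + 8*M)
√(-29281 + F(134, -89)) = √(-29281 + (2 + 8*(-89))) = √(-29281 + (2 - 712)) = √(-29281 - 710) = √(-29991) = I*√29991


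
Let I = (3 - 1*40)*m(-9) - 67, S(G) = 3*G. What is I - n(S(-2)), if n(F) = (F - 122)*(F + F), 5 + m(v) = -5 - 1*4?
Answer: -1085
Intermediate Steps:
m(v) = -14 (m(v) = -5 + (-5 - 1*4) = -5 + (-5 - 4) = -5 - 9 = -14)
n(F) = 2*F*(-122 + F) (n(F) = (-122 + F)*(2*F) = 2*F*(-122 + F))
I = 451 (I = (3 - 1*40)*(-14) - 67 = (3 - 40)*(-14) - 67 = -37*(-14) - 67 = 518 - 67 = 451)
I - n(S(-2)) = 451 - 2*3*(-2)*(-122 + 3*(-2)) = 451 - 2*(-6)*(-122 - 6) = 451 - 2*(-6)*(-128) = 451 - 1*1536 = 451 - 1536 = -1085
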